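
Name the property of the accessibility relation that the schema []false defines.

emptiness of R: forall x forall y ~Rxy

This is the Ver axiom.
Its frame correspondent is emptiness of R — forall x forall y ~Rxy.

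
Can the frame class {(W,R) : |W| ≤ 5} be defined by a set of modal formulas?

Modal frame validity is preserved under disjoint unions.
Any modal formula valid on each of 6 disjoint one-world frames is valid on their disjoint union (validity is preserved under disjoint unions). Each one-world frame has |W|=1≤5, but the union has |W|=6.
So no modal formula (or set of formulas) defines exactly the |W|≤5 frames.

Not modally definable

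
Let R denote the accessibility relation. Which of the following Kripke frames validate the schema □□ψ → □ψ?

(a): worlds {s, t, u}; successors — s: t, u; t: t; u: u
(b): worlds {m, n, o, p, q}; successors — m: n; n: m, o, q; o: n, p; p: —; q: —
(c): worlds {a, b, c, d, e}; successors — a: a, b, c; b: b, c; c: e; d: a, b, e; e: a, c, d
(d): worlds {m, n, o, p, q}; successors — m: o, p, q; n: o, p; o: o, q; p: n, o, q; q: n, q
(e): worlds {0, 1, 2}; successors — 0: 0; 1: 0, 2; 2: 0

(a)

This is the axiom for density; its first-order frame correspondent is ∀x ∀y (Rxy → ∃z (Rxz ∧ Rzy)).
(a): holds.
(b): fails — Ron but no z with Roz and Rzn.
(c): fails — Rde but no z with Rdz and Rze.
(d): fails — Rnp but no z with Rnz and Rzp.
(e): fails — R12 but no z with R1z and Rz2.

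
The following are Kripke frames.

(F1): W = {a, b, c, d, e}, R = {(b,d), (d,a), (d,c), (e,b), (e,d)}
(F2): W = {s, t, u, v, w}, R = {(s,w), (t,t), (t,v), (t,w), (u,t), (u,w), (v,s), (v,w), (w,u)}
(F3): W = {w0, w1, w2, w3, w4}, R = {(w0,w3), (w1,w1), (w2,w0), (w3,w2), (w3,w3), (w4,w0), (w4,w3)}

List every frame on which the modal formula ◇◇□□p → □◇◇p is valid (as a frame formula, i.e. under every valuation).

(F3)

This is the axiom for a generalized confluence (Geach) condition; its first-order frame correspondent is ∀x ∀y ∀z ((xR²y ∧ xRz) → ∃w (yR²w ∧ zR²w)).
(F1): fails — bR²a, bRd but no w with aR²w and dR²w.
(F2): fails — tR²s, tRw but no w* with sR²w* and wR²w*.
(F3): condition met.
Valid on: (F3).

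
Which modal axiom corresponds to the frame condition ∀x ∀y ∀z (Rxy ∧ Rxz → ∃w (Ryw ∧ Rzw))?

◇□ψ → □◇ψ

The condition is convergence. The .2 schema ◇□ψ → □◇ψ defines it.
Suppose ◇□ψ→□◇ψ is valid. Take Rxy, Rxz and set V(ψ)={w : Ryw}. Then □ψ at y so ◇□ψ at x, so □◇ψ at x, so ◇ψ at z, giving w with Rzw and Ryw.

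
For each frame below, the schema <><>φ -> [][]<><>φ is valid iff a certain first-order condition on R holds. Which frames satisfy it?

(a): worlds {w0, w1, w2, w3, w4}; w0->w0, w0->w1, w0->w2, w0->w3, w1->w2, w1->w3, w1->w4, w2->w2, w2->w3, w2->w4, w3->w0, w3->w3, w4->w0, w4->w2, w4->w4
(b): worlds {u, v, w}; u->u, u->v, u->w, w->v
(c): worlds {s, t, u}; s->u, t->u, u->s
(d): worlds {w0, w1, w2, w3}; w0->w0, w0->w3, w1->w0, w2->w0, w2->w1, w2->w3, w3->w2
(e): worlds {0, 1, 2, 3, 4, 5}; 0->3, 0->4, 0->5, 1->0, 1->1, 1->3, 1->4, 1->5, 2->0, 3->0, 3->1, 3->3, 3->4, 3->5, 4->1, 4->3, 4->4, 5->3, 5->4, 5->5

Frame correspondent (Sahlqvist): forall x forall y forall z ((x R^2 y & x R^2 z) -> exists w (y = w & z R^2 w)) — i.e. a generalized confluence (Geach) condition.
(a): fails — w0R²w1, w0R²w1 but no w with w1=w and w1R²w.
(b): fails — uR²u, uR²v but no t with u=t and vR²t.
(c): condition met.
(d): fails — w0R²w2, w0R²w3 but no w with w2=w and w3R²w.
(e): condition met.
Valid on: (c), (e).

(c), (e)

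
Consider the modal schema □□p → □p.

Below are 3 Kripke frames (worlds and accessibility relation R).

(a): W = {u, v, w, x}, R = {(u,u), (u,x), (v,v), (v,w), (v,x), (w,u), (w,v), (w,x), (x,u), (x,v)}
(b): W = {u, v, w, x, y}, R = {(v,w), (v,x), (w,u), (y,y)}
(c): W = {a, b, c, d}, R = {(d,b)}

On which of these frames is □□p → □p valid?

(a)

This is the axiom for density; its first-order frame correspondent is ∀x ∀y (Rxy → ∃z (Rxz ∧ Rzy)).
(a): condition met.
(b): fails — Rvx but no z with Rvz and Rzx.
(c): fails — Rdb but no z with Rdz and Rzb.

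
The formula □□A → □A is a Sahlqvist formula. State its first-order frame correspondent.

Density

Suppose □□A→□A is valid. Take Rxy and set V(A)={w : xR²w}. Then □□A at x, so □A at x, so A at y, i.e. ∃z(Rxz∧Rzy).
The converse is a direct semantic check.
Frame condition: ∀x ∀y (Rxy → ∃z (Rxz ∧ Rzy)).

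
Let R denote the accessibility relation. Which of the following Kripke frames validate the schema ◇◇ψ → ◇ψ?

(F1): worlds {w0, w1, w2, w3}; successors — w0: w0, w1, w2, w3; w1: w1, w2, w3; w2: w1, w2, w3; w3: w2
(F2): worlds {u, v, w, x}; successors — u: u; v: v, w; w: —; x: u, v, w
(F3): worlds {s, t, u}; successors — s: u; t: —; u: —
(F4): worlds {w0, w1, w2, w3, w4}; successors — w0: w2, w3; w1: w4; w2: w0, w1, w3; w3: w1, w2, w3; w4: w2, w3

This is the axiom for transitivity; its first-order frame correspondent is ∀x ∀y ∀z (Rxy ∧ Ryz → Rxz).
(F1): fails — Rw3w2 and Rw2w1 but not Rw3w1.
(F2): ✓.
(F3): ✓.
(F4): fails — Rw3w1 and Rw1w4 but not Rw3w4.
Valid on: (F2), (F3).

(F2), (F3)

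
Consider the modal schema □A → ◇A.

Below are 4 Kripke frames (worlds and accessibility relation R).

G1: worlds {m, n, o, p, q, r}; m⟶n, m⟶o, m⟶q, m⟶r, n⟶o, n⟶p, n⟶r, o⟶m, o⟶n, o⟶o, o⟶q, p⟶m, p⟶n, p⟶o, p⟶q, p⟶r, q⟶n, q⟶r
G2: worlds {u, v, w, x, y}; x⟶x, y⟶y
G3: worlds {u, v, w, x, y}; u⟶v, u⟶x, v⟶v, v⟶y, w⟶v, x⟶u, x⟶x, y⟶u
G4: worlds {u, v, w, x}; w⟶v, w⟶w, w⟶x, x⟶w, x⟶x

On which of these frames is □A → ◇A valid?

G3

Frame correspondent (Sahlqvist): ∀x ∃y Rxy — i.e. seriality.
G1: fails — world r has no successor.
G2: fails — world u has no successor.
G3: satisfies the condition.
G4: fails — world u has no successor.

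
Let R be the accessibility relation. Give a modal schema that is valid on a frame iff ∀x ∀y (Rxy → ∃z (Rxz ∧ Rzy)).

A defining formula is □□ψ → □ψ (the C4 axiom).
Suppose □□ψ→□ψ is valid. Take Rxy and set V(ψ)={w : xR²w}. Then □□ψ at x, so □ψ at x, so ψ at y, i.e. ∃z(Rxz∧Rzy).

□□ψ → □ψ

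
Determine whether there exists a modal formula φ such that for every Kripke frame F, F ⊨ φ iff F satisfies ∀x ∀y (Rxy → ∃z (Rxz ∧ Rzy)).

Yes — defined by □□q → □q

This is a Sahlqvist condition; the C4 axiom □□q → □q defines it.
Suppose □□q→□q is valid. Take Rxy and set V(q)={w : xR²w}. Then □□q at x, so □q at x, so q at y, i.e. ∃z(Rxz∧Rzy).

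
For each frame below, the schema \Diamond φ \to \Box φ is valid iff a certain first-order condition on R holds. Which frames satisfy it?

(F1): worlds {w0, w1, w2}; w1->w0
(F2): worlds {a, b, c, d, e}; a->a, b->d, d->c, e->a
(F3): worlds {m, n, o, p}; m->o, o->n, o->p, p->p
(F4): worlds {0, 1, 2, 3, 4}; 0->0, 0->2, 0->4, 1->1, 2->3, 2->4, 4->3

Frame correspondent (Sahlqvist): \forall x \forall y \forall z (Rxy \wedge Rxz \to y = z) — i.e. partial functionality.
(F1): condition met.
(F2): condition met.
(F3): fails — o sees both n and p.
(F4): fails — 0 sees both 0 and 2.

(F1), (F2)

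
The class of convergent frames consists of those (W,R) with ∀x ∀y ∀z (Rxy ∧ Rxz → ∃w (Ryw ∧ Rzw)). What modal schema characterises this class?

The condition is convergence. The .2 schema ◇□p → □◇p defines it.
Suppose ◇□p→□◇p is valid. Take Rxy, Rxz and set V(p)={w : Ryw}. Then □p at y so ◇□p at x, so □◇p at x, so ◇p at z, giving w with Rzw and Ryw.

◇□p → □◇p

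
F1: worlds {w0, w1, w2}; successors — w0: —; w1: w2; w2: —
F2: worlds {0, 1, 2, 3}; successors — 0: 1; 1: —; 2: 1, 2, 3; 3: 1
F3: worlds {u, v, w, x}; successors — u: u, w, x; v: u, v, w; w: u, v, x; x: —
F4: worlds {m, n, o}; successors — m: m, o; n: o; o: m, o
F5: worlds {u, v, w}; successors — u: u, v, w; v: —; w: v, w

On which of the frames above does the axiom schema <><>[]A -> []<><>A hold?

F1, F4

This is the axiom for a generalized confluence (Geach) condition; its first-order frame correspondent is forall x forall y forall z ((x R^2 y & xRz) -> exists w (yRw & z R^2 w)).
F1: condition met.
F2: fails — 2R²1, 2R1 but no w with 1Rw and 1R²w.
F3: fails — uR²u, uRx but no t with uRt and xR²t.
F4: condition met.
F5: fails — uR²u, uRv but no t with uRt and vR²t.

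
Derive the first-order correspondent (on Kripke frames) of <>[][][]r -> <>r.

forall x forall y (xRy -> exists w (y R^3 w & xRw))

This is a Sahlqvist (Geach-type) schema ◇^1□^3r → □^0◇^1r.
Minimal-valuation argument: fix x; take any y with xR^1y and any z with xR^0z. Set V(r) to the set of worlds R-reachable from y in exactly 3 steps. Then □^3r holds at y, so the antecedent holds at x; validity forces ◇^1r at z, giving a w with zR^1w and yR^3w.
First-order correspondent: forall x forall y (xRy -> exists w (y R^3 w & xRw)).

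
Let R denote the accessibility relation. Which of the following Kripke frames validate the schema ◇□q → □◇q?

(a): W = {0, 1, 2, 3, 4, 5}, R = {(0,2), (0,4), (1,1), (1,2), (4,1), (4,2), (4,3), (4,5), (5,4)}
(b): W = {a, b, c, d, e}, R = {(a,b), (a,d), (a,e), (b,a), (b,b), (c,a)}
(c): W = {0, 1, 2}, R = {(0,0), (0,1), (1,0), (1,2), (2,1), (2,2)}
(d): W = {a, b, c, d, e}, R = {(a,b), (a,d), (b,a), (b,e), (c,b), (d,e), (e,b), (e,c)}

This is the axiom for convergence; its first-order frame correspondent is ∀x ∀y ∀z (Rxy ∧ Rxz → ∃w (Ryw ∧ Rzw)).
(a): fails — R02 and R02 but 2 and 2 have no common successor.
(b): fails — Rab and Rae but b and e have no common successor.
(c): condition met.
(d): fails — Reb and Rec but b and c have no common successor.
Valid on: (c).

(c)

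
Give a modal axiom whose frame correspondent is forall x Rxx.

The condition is reflexivity. The T schema □p → p defines it.
Suppose □p→p is valid. At any x set V(p)={w : Rxw}. Then □p holds at x, so p holds at x, i.e. Rxx.

□p → p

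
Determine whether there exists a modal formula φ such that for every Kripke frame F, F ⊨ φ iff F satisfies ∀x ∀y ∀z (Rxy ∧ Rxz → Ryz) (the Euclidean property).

Yes, by ◇q → □◇q

The condition is the Euclidean property. A defining modal formula is ◇q → □◇q.
Suppose ◇q→□◇q is valid. Take Rxy, Rxz and set V(q)={y}. Then ◇q at x, so □◇q at x, so ◇q at z, so some w with Rzw has q; w=y, i.e. Rzy. By symmetry of the argument, Ryz.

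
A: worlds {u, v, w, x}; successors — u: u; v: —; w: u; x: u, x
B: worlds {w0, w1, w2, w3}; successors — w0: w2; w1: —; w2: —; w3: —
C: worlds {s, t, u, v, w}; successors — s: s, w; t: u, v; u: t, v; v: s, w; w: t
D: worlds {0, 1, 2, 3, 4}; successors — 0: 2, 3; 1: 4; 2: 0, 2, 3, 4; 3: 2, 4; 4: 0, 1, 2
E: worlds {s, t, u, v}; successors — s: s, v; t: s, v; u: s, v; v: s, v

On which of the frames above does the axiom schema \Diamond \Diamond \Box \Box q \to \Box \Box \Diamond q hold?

A, B, E

This is the axiom for a generalized confluence (Geach) condition; its first-order frame correspondent is \forall x \forall y \forall z ((x R^2 y \wedge x R^2 z) \to \exists w (y R^2 w \wedge zRw)).
A: satisfies the condition.
B: satisfies the condition.
C: fails — sR²s, sR²t but no w* with sR²w* and tRw*.
D: fails — 1R²1, 1R²1 but no w with 1R²w and 1Rw.
E: satisfies the condition.
Valid on: A, B, E.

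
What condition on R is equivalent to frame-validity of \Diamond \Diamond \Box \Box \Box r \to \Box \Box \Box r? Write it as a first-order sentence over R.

\forall x \forall y \forall z ((x R^2 y \wedge x R^3 z) \to \exists w (y R^3 w \wedge z = w))

This is a Sahlqvist (Geach-type) schema ◇^2□^3r → □^3◇^0r.
Minimal-valuation argument: fix x; take any y with xR^2y and any z with xR^3z. Set V(r) to the set of worlds R-reachable from y in exactly 3 steps. Then □^3r holds at y, so the antecedent holds at x; validity forces ◇^0r at z, giving a w with zR^0w and yR^3w.
First-order correspondent: \forall x \forall y \forall z ((x R^2 y \wedge x R^3 z) \to \exists w (y R^3 w \wedge z = w)).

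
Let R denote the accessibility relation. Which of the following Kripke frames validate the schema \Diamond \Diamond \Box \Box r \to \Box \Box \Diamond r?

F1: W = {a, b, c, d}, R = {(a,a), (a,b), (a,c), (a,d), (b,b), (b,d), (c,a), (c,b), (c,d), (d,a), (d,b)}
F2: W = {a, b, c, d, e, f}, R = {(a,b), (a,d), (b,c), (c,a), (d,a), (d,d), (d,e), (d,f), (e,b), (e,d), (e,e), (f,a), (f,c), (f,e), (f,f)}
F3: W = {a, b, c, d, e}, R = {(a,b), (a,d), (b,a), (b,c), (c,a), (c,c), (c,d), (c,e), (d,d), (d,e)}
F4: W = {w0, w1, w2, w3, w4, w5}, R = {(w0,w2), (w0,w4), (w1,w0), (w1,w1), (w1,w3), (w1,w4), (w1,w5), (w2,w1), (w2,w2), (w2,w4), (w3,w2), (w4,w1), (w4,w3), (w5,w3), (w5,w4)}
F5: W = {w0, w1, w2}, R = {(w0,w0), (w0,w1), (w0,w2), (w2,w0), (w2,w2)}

F1, F4

The schema corresponds to a generalized confluence (Geach) condition: \forall x \forall y \forall z ((x R^2 y \wedge x R^2 z) \to \exists w (y R^2 w \wedge zRw)).
F1: satisfies the condition.
F2: fails — aR²c, aR²c but no w with cR²w and cRw.
F3: fails — aR²a, aR²e but no w with aR²w and eRw.
F4: satisfies the condition.
F5: fails — w0R²w0, w0R²w1 but no w with w0R²w and w1Rw.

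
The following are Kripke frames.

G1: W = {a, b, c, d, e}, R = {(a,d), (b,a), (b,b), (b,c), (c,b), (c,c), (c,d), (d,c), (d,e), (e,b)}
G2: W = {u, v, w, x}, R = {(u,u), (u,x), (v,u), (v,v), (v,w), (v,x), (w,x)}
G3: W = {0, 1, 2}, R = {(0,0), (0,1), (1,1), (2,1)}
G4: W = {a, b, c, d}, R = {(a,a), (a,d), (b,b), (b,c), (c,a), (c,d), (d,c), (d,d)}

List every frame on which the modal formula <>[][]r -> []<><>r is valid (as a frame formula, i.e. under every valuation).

G1, G3, G4

This is the axiom for a generalized confluence (Geach) condition; its first-order frame correspondent is forall x forall y forall z ((xRy & xRz) -> exists w (y R^2 w & z R^2 w)).
G1: satisfies the condition.
G2: fails — uRu, uRx but no t with uR²t and xR²t.
G3: satisfies the condition.
G4: satisfies the condition.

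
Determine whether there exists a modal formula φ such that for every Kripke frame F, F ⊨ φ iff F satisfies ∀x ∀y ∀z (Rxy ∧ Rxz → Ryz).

Yes: it is the Euclidean property, defined by the 5 schema ◇r → □◇r.
Suppose ◇r→□◇r is valid. Take Rxy, Rxz and set V(r)={y}. Then ◇r at x, so □◇r at x, so ◇r at z, so some w with Rzw has r; w=y, i.e. Rzy. By symmetry of the argument, Ryz.

Definable; ◇r → □◇r defines it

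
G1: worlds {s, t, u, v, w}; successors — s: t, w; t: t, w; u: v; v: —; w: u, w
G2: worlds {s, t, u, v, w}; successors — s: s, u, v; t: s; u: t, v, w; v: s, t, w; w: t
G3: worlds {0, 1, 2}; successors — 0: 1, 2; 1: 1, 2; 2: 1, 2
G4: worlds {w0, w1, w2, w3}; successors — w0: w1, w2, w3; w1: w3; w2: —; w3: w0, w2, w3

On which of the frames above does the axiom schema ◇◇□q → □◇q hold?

G3

This is the axiom for a generalized confluence (Geach) condition; its first-order frame correspondent is ∀x ∀y ∀z ((xR²y ∧ xRz) → ∃w (yRw ∧ zRw)).
G1: fails — sR²u, sRt but no w* with uRw* and tRw*.
G2: fails — sR²t, sRu but no w* with tRw* and uRw*.
G3: satisfies the condition.
G4: fails — w0R²w0, w0Rw2 but no w with w0Rw and w2Rw.
Valid on: G3.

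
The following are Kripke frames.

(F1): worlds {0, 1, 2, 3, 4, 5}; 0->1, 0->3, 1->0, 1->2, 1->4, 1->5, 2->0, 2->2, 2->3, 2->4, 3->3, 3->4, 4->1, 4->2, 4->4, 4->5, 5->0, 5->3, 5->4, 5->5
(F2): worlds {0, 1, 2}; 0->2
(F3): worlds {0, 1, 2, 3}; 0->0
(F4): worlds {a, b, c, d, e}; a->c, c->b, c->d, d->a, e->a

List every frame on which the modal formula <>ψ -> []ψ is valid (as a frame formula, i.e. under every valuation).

(F2), (F3)

Frame correspondent (Sahlqvist): forall x forall y forall z (Rxy & Rxz -> y = z) — i.e. partial functionality.
(F1): fails — 0 sees both 1 and 3.
(F2): satisfies the condition.
(F3): satisfies the condition.
(F4): fails — c sees both b and d.
Valid on: (F2), (F3).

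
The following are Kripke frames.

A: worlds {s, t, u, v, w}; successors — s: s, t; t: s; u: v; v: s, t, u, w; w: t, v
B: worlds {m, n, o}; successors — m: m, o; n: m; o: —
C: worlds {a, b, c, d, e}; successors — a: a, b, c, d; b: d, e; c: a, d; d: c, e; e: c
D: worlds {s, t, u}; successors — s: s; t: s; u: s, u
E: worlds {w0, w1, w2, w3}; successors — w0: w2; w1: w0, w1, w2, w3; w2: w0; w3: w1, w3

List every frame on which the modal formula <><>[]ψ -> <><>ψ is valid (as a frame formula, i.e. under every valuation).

This is the axiom for a generalized confluence (Geach) condition; its first-order frame correspondent is forall x forall y (x R^2 y -> exists w (yRw & x R^2 w)).
A: fails — uR²u but no w* with uRw* and uR²w*.
B: fails — mR²o but no w with oRw and mR²w.
C: fails — bR²c but no w with cRw and bR²w.
D: condition met.
E: fails — w0R²w0 but no w with w0Rw and w0R²w.

D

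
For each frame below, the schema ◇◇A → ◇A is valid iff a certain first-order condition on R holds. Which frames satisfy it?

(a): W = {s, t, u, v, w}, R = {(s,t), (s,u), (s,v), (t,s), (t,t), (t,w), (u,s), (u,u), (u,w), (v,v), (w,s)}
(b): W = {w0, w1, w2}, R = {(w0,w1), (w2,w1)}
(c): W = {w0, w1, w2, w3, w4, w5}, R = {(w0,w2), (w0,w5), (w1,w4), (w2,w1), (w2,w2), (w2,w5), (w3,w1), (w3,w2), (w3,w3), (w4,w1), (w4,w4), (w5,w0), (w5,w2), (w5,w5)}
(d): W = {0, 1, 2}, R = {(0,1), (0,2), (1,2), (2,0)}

This is the axiom for transitivity; its first-order frame correspondent is ∀x ∀y ∀z (Rxy ∧ Ryz → Rxz).
(a): fails — Rus and Rsv but not Ruv.
(b): holds.
(c): fails — Rw5w2 and Rw2w1 but not Rw5w1.
(d): fails — R12 and R20 but not R10.
Valid on: (b).

(b)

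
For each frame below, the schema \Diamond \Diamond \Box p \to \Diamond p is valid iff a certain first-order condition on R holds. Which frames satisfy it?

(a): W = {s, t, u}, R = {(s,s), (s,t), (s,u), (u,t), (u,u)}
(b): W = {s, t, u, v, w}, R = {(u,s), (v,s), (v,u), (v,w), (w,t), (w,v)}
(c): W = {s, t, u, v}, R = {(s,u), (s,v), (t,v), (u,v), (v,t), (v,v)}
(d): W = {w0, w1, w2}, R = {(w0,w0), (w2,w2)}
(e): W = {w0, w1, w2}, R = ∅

The schema corresponds to a generalized confluence (Geach) condition: \forall x \forall y (x R^2 y \to \exists w (yRw \wedge xRw)).
(a): fails — sR²t but no w with tRw and sRw.
(b): fails — vR²s but no w* with sRw* and vRw*.
(c): condition met.
(d): condition met.
(e): condition met.
Valid on: (c), (d), (e).

(c), (d), (e)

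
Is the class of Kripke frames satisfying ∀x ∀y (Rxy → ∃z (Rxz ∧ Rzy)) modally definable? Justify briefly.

The condition is density. A defining modal formula is □□p → □p.
Suppose □□p→□p is valid. Take Rxy and set V(p)={w : xR²w}. Then □□p at x, so □p at x, so p at y, i.e. ∃z(Rxz∧Rzy).

Yes, by □□p → □p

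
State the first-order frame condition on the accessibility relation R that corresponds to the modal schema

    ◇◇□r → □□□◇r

∀x ∀y ∀z ((xR²y ∧ xR³z) → ∃w (yRw ∧ zRw))

This is a Sahlqvist (Geach-type) schema ◇^2□^1r → □^3◇^1r.
Minimal-valuation argument: fix x; take any y with xR^2y and any z with xR^3z. Set V(r) to the set of worlds R-reachable from y in exactly 1 step. Then □^1r holds at y, so the antecedent holds at x; validity forces ◇^1r at z, giving a w with zR^1w and yR^1w.
First-order correspondent: ∀x ∀y ∀z ((xR²y ∧ xR³z) → ∃w (yRw ∧ zRw)).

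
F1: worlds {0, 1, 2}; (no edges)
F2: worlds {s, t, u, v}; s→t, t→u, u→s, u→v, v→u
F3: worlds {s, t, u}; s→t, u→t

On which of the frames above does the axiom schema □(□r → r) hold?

F1

Frame correspondent (Sahlqvist): ∀x ∀y (Rxy → Ryy) — i.e. shift-reflexivity.
F1: satisfies the condition.
F2: fails — Ruv but not Rvv.
F3: fails — Rut but not Rtt.
Valid on: F1.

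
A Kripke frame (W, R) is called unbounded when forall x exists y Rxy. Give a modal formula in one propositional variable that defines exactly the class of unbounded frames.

□s → ◇s

This is seriality; the standard corresponding axiom is D: □s → ◇s.
Suppose □s→◇s is valid. At any x set V(s)=W. Then □s at x, so ◇s at x, so x has a successor.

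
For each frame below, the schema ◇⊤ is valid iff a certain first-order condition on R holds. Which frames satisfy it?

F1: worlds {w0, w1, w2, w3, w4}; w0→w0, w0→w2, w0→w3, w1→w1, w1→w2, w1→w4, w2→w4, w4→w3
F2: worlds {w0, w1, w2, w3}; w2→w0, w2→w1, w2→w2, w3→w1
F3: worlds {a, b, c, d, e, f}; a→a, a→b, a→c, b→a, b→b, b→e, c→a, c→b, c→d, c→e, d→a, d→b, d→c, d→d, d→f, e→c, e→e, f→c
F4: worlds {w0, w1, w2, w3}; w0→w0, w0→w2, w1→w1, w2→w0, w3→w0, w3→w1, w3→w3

Frame correspondent (Sahlqvist): ∀x ∃y Rxy — i.e. seriality.
F1: fails — world w3 has no successor.
F2: fails — world w0 has no successor.
F3: holds.
F4: holds.
Valid on: F3, F4.

F3, F4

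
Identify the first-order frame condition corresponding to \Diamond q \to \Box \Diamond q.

The Euclidean property

Suppose ◇q→□◇q is valid. Take Rxy, Rxz and set V(q)={y}. Then ◇q at x, so □◇q at x, so ◇q at z, so some w with Rzw has q; w=y, i.e. Rzy. By symmetry of the argument, Ryz.
The converse is a direct semantic check.
So the correspondent is the Euclidean property.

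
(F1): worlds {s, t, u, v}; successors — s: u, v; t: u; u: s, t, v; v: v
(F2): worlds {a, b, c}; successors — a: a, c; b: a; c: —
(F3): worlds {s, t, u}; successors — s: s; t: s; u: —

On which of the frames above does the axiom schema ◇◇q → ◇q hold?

The schema corresponds to transitivity: ∀x ∀y ∀z (Rxy ∧ Ryz → Rxz).
(F1): fails — Rut and Rtu but not Ruu.
(F2): fails — Rba and Rac but not Rbc.
(F3): ✓.
Valid on: (F3).

(F3)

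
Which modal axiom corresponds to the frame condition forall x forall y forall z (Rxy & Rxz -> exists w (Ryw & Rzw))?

A defining formula is ◇□p → □◇p (the .2 axiom).
Suppose ◇□p→□◇p is valid. Take Rxy, Rxz and set V(p)={w : Ryw}. Then □p at y so ◇□p at x, so □◇p at x, so ◇p at z, giving w with Rzw and Ryw.

◇□p → □◇p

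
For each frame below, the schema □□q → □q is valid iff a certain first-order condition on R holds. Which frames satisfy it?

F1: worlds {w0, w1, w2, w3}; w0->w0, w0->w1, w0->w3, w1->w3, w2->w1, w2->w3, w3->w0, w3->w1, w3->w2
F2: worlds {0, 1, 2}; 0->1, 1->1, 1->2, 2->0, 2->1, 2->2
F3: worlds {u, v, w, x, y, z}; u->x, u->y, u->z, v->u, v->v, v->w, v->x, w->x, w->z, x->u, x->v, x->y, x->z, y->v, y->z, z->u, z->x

Frame correspondent (Sahlqvist): ∀x ∀y (Rxy → ∃z (Rxz ∧ Rzy)) — i.e. density.
F1: fails — Rw1w3 but no z with Rw1z and Rzw3.
F2: ✓.
F3: fails — Ryz but no t with Ryt and Rtz.

F2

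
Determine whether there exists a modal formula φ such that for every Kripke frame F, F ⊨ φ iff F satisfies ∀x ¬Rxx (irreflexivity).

Any modally definable frame class is closed under surjective bounded morphisms.
The 2-cycle (worlds a,b with a→b→a) is irreflexive, and the map sending every world to a single reflexive point • is a surjective bounded morphism (forth: every edge maps to (•,•); back: every world has a successor). So any modal formula valid on the 2-cycle is also valid on the reflexive point, which is not irreflexive.
So no modal formula (or set of formulas) defines exactly the irreflexive frames.

No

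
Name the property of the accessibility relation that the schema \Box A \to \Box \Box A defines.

This is the 4 axiom.
It corresponds to transitivity: \forall x \forall y \forall z (Rxy \wedge Ryz \to Rxz).

Transitivity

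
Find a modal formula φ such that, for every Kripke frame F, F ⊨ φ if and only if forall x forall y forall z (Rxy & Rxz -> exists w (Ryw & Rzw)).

This is convergence; the standard corresponding axiom is .2: ◇□p → □◇p.
Suppose ◇□p→□◇p is valid. Take Rxy, Rxz and set V(p)={w : Ryw}. Then □p at y so ◇□p at x, so □◇p at x, so ◇p at z, giving w with Rzw and Ryw.

◇□p → □◇p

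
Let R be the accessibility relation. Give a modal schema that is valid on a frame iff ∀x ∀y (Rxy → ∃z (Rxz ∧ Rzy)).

□□s → □s

A defining formula is □□s → □s (the C4 axiom).
Suppose □□s→□s is valid. Take Rxy and set V(s)={w : xR²w}. Then □□s at x, so □s at x, so s at y, i.e. ∃z(Rxz∧Rzy).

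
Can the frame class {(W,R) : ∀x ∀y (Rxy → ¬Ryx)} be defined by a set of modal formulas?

If a class were modally definable it would be closed under surjective bounded morphisms (Goldblatt–Thomason).
The 4-cycle (worlds w0,w1,w2,w3 with w0→w1→w2→w3→w0) is asymmetric. Mapping every world to a single reflexive point • is a surjective bounded morphism, and the reflexive point is not asymmetric (R•• but asymmetry requires ¬R••).
Hence asymmetry is not modally definable.

No — not modally definable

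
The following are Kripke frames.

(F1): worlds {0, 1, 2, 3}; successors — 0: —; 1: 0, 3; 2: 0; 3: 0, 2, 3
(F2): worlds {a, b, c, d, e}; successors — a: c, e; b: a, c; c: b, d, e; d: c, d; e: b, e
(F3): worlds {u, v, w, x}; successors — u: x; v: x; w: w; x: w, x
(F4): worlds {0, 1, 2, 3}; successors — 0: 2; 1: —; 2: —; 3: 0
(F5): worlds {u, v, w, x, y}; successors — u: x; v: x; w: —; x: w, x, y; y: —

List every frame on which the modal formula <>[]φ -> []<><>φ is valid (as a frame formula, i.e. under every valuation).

(F2), (F3)

The schema corresponds to a generalized confluence (Geach) condition: forall x forall y forall z ((xRy & xRz) -> exists w (yRw & z R^2 w)).
(F1): fails — 1R0, 1R0 but no w with 0Rw and 0R²w.
(F2): condition met.
(F3): condition met.
(F4): fails — 0R2, 0R2 but no w with 2Rw and 2R²w.
(F5): fails — xRw, xRw but no t with wRt and wR²t.
Valid on: (F2), (F3).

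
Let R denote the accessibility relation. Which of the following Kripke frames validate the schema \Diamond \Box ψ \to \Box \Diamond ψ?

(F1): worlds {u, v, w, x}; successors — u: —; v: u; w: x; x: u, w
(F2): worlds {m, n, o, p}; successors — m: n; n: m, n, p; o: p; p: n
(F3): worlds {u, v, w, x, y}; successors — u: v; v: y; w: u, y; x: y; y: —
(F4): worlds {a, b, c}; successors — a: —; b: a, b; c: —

This is the axiom for convergence; its first-order frame correspondent is \forall x \forall y \forall z (Rxy \wedge Rxz \to \exists w (Ryw \wedge Rzw)).
(F1): fails — Rvu and Rvu but u and u have no common successor.
(F2): condition met.
(F3): fails — Rvy and Rvy but y and y have no common successor.
(F4): fails — Rba and Rba but a and a have no common successor.
Valid on: (F2).

(F2)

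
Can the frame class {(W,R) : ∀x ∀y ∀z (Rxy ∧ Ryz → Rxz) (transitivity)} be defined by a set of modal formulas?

Yes: it is transitivity, defined by the 4 schema □p → □□p.
Suppose □p→□□p is valid. Take Rxy, Ryz and set V(p)={w : Rxw}. Then □p at x, so □□p at x, so □p at y, so p at z, i.e. Rxz.

Yes — defined by □p → □□p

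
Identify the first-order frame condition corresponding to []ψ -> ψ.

reflexivity: forall x Rxx

Suppose □ψ→ψ is valid. At any x set V(ψ)={w : Rxw}. Then □ψ holds at x, so ψ holds at x, i.e. Rxx.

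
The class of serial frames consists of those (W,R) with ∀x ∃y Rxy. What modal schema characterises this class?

□r → ◇r

The condition is seriality. The D schema □r → ◇r defines it.
Suppose □r→◇r is valid. At any x set V(r)=W. Then □r at x, so ◇r at x, so x has a successor.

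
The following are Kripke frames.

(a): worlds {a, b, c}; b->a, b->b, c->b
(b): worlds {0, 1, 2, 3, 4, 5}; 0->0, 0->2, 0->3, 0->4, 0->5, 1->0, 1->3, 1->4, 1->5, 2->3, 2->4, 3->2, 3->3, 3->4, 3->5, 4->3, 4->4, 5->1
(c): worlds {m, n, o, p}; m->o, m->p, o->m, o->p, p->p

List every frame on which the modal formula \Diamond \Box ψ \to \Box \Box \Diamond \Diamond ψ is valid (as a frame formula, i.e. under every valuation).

The schema corresponds to a generalized confluence (Geach) condition: \forall x \forall y \forall z ((xRy \wedge x R^2 z) \to \exists w (yRw \wedge z R^2 w)).
(a): fails — bRa, bR²a but no w with aRw and aR²w.
(b): fails — 0R5, 0R²2 but no w with 5Rw and 2R²w.
(c): condition met.

(c)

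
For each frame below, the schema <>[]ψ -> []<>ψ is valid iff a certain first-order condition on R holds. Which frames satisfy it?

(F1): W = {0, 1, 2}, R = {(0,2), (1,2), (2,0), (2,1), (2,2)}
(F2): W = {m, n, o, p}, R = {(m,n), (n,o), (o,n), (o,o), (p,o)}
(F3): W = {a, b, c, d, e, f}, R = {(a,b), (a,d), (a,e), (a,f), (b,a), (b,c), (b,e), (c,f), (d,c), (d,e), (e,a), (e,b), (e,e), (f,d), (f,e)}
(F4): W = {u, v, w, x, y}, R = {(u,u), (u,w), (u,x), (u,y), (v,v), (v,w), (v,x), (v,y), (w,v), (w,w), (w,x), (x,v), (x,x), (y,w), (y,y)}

(F1), (F2)

Frame correspondent (Sahlqvist): forall x forall y forall z (Rxy & Rxz -> exists w (Ryw & Rzw)) — i.e. convergence.
(F1): satisfies the condition.
(F2): satisfies the condition.
(F3): fails — Rbc and Rbe but c and e have no common successor.
(F4): fails — Rux and Ruy but x and y have no common successor.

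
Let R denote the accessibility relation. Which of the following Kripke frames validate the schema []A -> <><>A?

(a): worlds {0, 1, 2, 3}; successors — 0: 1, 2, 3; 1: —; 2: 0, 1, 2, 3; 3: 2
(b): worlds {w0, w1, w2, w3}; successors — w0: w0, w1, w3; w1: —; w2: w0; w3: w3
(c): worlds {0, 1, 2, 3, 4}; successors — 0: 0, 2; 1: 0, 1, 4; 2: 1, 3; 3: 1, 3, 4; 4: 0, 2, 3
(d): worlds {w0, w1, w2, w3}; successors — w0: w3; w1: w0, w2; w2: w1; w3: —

(c)

This is the axiom for a generalized confluence (Geach) condition; its first-order frame correspondent is forall x exists w (xRw & x R^2 w).
(a): fails — at 1 but no w with 1Rw and 1R²w.
(b): fails — at w1 but no w with w1Rw and w1R²w.
(c): holds.
(d): fails — at w0 but no w with w0Rw and w0R²w.
Valid on: (c).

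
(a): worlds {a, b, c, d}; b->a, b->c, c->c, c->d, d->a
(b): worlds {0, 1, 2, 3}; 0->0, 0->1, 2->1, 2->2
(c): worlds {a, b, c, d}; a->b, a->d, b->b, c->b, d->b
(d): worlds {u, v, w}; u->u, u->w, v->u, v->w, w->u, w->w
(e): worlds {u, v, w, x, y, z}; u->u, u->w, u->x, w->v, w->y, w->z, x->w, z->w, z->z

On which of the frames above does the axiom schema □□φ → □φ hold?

(b), (d)

This is the axiom for density; its first-order frame correspondent is ∀x ∀y (Rxy → ∃z (Rxz ∧ Rzy)).
(a): fails — Rba but no z with Rbz and Rza.
(b): satisfies the condition.
(c): fails — Rad but no z with Raz and Rzd.
(d): satisfies the condition.
(e): fails — Rxw but no t with Rxt and Rtw.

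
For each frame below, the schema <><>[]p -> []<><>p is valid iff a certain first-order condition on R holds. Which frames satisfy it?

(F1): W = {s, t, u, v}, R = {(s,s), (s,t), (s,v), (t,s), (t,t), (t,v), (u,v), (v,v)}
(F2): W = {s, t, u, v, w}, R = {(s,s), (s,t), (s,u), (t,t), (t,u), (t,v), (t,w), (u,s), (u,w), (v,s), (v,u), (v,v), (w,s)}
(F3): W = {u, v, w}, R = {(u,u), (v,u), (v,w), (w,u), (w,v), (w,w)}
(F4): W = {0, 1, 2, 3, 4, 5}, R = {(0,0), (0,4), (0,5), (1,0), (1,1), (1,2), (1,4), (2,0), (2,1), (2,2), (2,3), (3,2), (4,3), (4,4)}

The schema corresponds to a generalized confluence (Geach) condition: forall x forall y forall z ((x R^2 y & xRz) -> exists w (yRw & z R^2 w)).
(F1): condition met.
(F2): condition met.
(F3): condition met.
(F4): fails — 0R²0, 0R5 but no w with 0Rw and 5R²w.
Valid on: (F1), (F2), (F3).

(F1), (F2), (F3)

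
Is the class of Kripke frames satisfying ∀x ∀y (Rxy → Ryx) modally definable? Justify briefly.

Yes — defined by q → □◇q

The condition is symmetry. A defining modal formula is q → □◇q.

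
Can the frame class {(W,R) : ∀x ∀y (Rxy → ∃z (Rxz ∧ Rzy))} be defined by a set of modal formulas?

The condition is density. A defining modal formula is □□r → □r.
Suppose □□r→□r is valid. Take Rxy and set V(r)={w : xR²w}. Then □□r at x, so □r at x, so r at y, i.e. ∃z(Rxz∧Rzy).

Yes, by □□r → □r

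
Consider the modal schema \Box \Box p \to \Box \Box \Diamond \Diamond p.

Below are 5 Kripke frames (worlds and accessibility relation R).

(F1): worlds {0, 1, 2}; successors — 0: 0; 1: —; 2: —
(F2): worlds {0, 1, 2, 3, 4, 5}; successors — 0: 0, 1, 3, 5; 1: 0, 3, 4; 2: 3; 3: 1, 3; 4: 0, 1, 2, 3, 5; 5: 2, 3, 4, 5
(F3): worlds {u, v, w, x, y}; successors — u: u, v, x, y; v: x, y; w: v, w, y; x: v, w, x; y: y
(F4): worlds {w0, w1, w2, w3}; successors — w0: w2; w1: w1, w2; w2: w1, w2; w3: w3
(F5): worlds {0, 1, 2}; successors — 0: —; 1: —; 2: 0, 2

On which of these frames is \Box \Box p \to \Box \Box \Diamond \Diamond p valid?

(F1), (F2), (F3), (F4)

The schema corresponds to a generalized confluence (Geach) condition: \forall x \forall z (x R^2 z \to \exists w (x R^2 w \wedge z R^2 w)).
(F1): holds.
(F2): holds.
(F3): holds.
(F4): holds.
(F5): fails — 2R²0 but no w with 2R²w and 0R²w.
Valid on: (F1), (F2), (F3), (F4).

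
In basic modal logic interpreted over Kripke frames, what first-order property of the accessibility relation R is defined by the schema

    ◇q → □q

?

Partial functionality

Suppose ◇q→□q is valid. Take Rxy, Rxz and set V(q)={y}. Then ◇q at x, so □q at x, so q at z, i.e. z=y.
The converse is a direct semantic check.
So the correspondent is partial functionality.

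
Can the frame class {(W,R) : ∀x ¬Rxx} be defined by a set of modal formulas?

Any modally definable frame class is closed under surjective bounded morphisms.
The 2-cycle (worlds a,b with a→b→a) is irreflexive, and the map sending every world to a single reflexive point • is a surjective bounded morphism (forth: every edge maps to (•,•); back: every world has a successor). So any modal formula valid on the 2-cycle is also valid on the reflexive point, which is not irreflexive.
Hence irreflexivity is not modally definable.

No — not modally definable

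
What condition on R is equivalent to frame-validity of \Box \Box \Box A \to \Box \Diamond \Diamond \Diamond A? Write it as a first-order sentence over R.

\forall x \forall z (xRz \to \exists w (x R^3 w \wedge z R^3 w))

This is a Sahlqvist (Geach-type) schema ◇^0□^3A → □^1◇^3A.
First-order correspondent: \forall x \forall z (xRz \to \exists w (x R^3 w \wedge z R^3 w)).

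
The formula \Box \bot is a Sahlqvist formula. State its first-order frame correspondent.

emptiness of R

This schema is the Ver axiom.
Its frame correspondent is emptiness of R — \forall x \forall y \neg Rxy.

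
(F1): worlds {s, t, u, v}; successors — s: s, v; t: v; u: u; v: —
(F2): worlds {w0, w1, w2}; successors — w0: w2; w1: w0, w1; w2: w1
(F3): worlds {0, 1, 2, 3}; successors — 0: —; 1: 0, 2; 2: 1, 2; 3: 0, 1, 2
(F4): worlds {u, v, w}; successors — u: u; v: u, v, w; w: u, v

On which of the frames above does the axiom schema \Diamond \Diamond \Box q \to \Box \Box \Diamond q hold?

(F4)

The schema corresponds to a generalized confluence (Geach) condition: \forall x \forall y \forall z ((x R^2 y \wedge x R^2 z) \to \exists w (yRw \wedge zRw)).
(F1): fails — sR²s, sR²v but no w with sRw and vRw.
(F2): fails — w1R²w0, w1R²w1 but no w with w0Rw and w1Rw.
(F3): fails — 2R²0, 2R²0 but no w with 0Rw and 0Rw.
(F4): ✓.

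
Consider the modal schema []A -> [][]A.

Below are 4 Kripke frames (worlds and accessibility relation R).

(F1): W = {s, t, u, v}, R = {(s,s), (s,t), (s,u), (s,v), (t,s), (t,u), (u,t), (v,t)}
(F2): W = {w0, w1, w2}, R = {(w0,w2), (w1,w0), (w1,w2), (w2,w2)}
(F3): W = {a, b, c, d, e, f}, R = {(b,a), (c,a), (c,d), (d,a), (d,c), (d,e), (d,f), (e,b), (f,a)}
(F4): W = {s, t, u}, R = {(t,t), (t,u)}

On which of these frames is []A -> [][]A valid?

This is the axiom for transitivity; its first-order frame correspondent is forall x forall y forall z (Rxy & Ryz -> Rxz).
(F1): fails — Rut and Rts but not Rus.
(F2): holds.
(F3): fails — Reb and Rba but not Rea.
(F4): holds.
Valid on: (F2), (F4).

(F2), (F4)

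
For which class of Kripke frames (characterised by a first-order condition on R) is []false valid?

emptiness of R

□⊥ is valid iff no world has any successor (otherwise □⊥ fails at any world with one).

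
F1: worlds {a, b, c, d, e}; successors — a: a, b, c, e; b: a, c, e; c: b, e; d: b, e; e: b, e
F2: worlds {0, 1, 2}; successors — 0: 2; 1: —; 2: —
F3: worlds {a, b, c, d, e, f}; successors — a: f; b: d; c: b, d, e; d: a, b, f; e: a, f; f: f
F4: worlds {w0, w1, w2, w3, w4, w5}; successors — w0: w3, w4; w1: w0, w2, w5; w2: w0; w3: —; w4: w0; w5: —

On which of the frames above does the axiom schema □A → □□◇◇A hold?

F1, F2

Frame correspondent (Sahlqvist): ∀x ∀z (xR²z → ∃w (xRw ∧ zR²w)) — i.e. a generalized confluence (Geach) condition.
F1: condition met.
F2: condition met.
F3: fails — bR²a but no w with bRw and aR²w.
F4: fails — w0R²w0 but no w with w0Rw and w0R²w.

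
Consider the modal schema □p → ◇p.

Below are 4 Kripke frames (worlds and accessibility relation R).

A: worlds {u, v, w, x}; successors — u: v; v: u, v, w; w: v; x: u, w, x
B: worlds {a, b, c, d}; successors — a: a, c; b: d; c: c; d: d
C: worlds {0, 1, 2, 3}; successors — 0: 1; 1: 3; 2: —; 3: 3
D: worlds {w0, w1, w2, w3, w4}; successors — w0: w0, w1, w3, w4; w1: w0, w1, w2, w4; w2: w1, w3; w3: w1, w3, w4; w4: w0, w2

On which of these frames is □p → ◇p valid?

Frame correspondent (Sahlqvist): ∀x ∃y Rxy — i.e. seriality.
A: holds.
B: holds.
C: fails — world 2 has no successor.
D: holds.
Valid on: A, B, D.

A, B, D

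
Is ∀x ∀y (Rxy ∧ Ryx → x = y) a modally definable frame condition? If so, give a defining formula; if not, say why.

No — not modally definable

If a class were modally definable it would be closed under surjective bounded morphisms (Goldblatt–Thomason).
The 6-cycle (worlds 0,1,2,3,4,5 with 0→1→2→3→4→5→0) is antisymmetric. Sending even-indexed worlds to s and odd-indexed worlds to t is a surjective bounded morphism onto the two-world frame with s↔t, which is not antisymmetric.
Hence antisymmetry is not modally definable.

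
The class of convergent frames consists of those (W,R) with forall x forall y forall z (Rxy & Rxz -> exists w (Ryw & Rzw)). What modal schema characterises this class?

◇□q → □◇q

A defining formula is ◇□q → □◇q (the .2 axiom).
Suppose ◇□q→□◇q is valid. Take Rxy, Rxz and set V(q)={w : Ryw}. Then □q at y so ◇□q at x, so □◇q at x, so ◇q at z, giving w with Rzw and Ryw.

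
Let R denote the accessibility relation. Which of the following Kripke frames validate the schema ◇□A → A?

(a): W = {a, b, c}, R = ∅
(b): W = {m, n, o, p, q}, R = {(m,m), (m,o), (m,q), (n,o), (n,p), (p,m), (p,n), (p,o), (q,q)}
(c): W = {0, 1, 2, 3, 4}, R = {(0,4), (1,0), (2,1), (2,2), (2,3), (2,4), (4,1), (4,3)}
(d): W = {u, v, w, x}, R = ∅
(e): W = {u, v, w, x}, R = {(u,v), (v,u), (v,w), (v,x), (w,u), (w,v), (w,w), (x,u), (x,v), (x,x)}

(a), (d)

This is the axiom for symmetry; its first-order frame correspondent is ∀x ∀y (Rxy → Ryx).
(a): condition met.
(b): fails — Rpm but not Rmp.
(c): fails — R10 but not R01.
(d): condition met.
(e): fails — Rwu but not Ruw.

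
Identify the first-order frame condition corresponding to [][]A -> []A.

density: forall x forall y (Rxy -> exists z (Rxz & Rzy))

Suppose □□A→□A is valid. Take Rxy and set V(A)={w : xR²w}. Then □□A at x, so □A at x, so A at y, i.e. ∃z(Rxz∧Rzy).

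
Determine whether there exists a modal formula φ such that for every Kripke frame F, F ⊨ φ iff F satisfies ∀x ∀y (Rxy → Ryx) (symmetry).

Yes: it is symmetry, defined by the B schema p → □◇p.
Suppose p→□◇p is valid. Take Rxy and set V(p)={x}. Then p at x, so □◇p at x, so ◇p at y, so some z with Ryz has p; z=x, i.e. Ryx.

Yes — defined by p → □◇p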